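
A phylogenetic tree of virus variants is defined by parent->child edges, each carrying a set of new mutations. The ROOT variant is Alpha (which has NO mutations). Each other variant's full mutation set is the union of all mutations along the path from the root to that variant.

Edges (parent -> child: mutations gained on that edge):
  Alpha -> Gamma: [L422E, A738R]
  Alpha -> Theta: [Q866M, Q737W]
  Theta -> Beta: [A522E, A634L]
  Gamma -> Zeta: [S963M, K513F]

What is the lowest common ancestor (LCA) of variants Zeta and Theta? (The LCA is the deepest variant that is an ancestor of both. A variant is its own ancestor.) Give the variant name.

Answer: Alpha

Derivation:
Path from root to Zeta: Alpha -> Gamma -> Zeta
  ancestors of Zeta: {Alpha, Gamma, Zeta}
Path from root to Theta: Alpha -> Theta
  ancestors of Theta: {Alpha, Theta}
Common ancestors: {Alpha}
Walk up from Theta: Theta (not in ancestors of Zeta), Alpha (in ancestors of Zeta)
Deepest common ancestor (LCA) = Alpha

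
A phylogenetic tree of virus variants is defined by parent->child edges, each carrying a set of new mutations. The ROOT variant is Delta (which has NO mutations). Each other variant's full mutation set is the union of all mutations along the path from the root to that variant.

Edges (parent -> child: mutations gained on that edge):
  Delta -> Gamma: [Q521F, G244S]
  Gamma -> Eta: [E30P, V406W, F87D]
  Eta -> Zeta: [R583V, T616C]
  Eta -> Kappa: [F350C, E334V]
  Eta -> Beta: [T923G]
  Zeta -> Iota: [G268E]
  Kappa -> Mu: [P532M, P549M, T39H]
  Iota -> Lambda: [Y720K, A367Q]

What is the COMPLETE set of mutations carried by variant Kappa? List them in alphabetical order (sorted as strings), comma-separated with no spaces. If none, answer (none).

At Delta: gained [] -> total []
At Gamma: gained ['Q521F', 'G244S'] -> total ['G244S', 'Q521F']
At Eta: gained ['E30P', 'V406W', 'F87D'] -> total ['E30P', 'F87D', 'G244S', 'Q521F', 'V406W']
At Kappa: gained ['F350C', 'E334V'] -> total ['E30P', 'E334V', 'F350C', 'F87D', 'G244S', 'Q521F', 'V406W']

Answer: E30P,E334V,F350C,F87D,G244S,Q521F,V406W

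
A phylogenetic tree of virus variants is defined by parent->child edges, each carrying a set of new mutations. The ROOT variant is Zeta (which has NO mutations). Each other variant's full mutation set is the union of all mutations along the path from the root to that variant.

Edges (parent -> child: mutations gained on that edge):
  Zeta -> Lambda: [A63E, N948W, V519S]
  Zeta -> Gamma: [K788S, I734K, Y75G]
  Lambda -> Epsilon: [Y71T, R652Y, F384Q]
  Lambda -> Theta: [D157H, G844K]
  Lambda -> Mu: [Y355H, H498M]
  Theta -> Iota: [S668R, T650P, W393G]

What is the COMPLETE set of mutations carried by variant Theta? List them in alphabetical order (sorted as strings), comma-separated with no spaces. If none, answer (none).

At Zeta: gained [] -> total []
At Lambda: gained ['A63E', 'N948W', 'V519S'] -> total ['A63E', 'N948W', 'V519S']
At Theta: gained ['D157H', 'G844K'] -> total ['A63E', 'D157H', 'G844K', 'N948W', 'V519S']

Answer: A63E,D157H,G844K,N948W,V519S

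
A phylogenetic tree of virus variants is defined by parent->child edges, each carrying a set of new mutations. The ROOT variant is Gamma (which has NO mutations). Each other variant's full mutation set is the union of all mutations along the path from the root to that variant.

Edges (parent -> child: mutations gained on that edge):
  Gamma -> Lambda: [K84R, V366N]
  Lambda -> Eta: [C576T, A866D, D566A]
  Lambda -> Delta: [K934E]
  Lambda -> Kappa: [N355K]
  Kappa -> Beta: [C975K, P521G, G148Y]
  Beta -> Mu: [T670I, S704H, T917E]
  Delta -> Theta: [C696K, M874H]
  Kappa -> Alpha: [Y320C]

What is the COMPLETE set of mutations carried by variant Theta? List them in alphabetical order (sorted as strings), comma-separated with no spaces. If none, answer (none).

At Gamma: gained [] -> total []
At Lambda: gained ['K84R', 'V366N'] -> total ['K84R', 'V366N']
At Delta: gained ['K934E'] -> total ['K84R', 'K934E', 'V366N']
At Theta: gained ['C696K', 'M874H'] -> total ['C696K', 'K84R', 'K934E', 'M874H', 'V366N']

Answer: C696K,K84R,K934E,M874H,V366N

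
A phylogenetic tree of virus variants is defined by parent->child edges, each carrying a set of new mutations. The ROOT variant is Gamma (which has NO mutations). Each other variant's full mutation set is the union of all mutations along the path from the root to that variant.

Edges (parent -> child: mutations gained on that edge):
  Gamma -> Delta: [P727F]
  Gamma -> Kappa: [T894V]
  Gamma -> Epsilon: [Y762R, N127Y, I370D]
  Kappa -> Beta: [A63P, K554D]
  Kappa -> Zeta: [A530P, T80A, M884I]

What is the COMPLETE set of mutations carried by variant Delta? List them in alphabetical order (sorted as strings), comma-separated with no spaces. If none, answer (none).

At Gamma: gained [] -> total []
At Delta: gained ['P727F'] -> total ['P727F']

Answer: P727F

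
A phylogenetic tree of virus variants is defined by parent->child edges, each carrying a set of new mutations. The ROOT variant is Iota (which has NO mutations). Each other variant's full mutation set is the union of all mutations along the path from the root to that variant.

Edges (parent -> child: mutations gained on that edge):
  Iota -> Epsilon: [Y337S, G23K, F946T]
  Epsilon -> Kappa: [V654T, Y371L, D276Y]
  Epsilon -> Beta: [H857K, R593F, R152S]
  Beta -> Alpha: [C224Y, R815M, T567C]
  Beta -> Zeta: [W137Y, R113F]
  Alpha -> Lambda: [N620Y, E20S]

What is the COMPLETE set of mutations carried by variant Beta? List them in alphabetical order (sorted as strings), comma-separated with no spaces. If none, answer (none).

At Iota: gained [] -> total []
At Epsilon: gained ['Y337S', 'G23K', 'F946T'] -> total ['F946T', 'G23K', 'Y337S']
At Beta: gained ['H857K', 'R593F', 'R152S'] -> total ['F946T', 'G23K', 'H857K', 'R152S', 'R593F', 'Y337S']

Answer: F946T,G23K,H857K,R152S,R593F,Y337S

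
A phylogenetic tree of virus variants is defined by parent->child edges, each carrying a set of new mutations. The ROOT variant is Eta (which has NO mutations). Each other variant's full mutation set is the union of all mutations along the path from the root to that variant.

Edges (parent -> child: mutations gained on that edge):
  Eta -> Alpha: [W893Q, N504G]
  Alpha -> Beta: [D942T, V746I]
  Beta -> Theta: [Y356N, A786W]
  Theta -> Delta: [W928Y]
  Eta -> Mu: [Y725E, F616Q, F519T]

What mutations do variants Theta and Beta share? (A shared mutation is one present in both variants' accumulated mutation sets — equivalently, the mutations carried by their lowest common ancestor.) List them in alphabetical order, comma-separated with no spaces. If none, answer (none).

Accumulating mutations along path to Theta:
  At Eta: gained [] -> total []
  At Alpha: gained ['W893Q', 'N504G'] -> total ['N504G', 'W893Q']
  At Beta: gained ['D942T', 'V746I'] -> total ['D942T', 'N504G', 'V746I', 'W893Q']
  At Theta: gained ['Y356N', 'A786W'] -> total ['A786W', 'D942T', 'N504G', 'V746I', 'W893Q', 'Y356N']
Mutations(Theta) = ['A786W', 'D942T', 'N504G', 'V746I', 'W893Q', 'Y356N']
Accumulating mutations along path to Beta:
  At Eta: gained [] -> total []
  At Alpha: gained ['W893Q', 'N504G'] -> total ['N504G', 'W893Q']
  At Beta: gained ['D942T', 'V746I'] -> total ['D942T', 'N504G', 'V746I', 'W893Q']
Mutations(Beta) = ['D942T', 'N504G', 'V746I', 'W893Q']
Intersection: ['A786W', 'D942T', 'N504G', 'V746I', 'W893Q', 'Y356N'] ∩ ['D942T', 'N504G', 'V746I', 'W893Q'] = ['D942T', 'N504G', 'V746I', 'W893Q']

Answer: D942T,N504G,V746I,W893Q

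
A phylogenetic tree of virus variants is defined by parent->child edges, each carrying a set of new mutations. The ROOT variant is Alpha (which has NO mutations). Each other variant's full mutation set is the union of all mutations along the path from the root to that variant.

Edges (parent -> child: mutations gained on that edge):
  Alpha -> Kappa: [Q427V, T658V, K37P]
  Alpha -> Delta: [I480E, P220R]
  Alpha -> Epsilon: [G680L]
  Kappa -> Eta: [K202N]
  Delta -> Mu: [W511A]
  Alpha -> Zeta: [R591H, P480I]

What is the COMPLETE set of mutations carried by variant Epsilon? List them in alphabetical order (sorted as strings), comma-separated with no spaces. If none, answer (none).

At Alpha: gained [] -> total []
At Epsilon: gained ['G680L'] -> total ['G680L']

Answer: G680L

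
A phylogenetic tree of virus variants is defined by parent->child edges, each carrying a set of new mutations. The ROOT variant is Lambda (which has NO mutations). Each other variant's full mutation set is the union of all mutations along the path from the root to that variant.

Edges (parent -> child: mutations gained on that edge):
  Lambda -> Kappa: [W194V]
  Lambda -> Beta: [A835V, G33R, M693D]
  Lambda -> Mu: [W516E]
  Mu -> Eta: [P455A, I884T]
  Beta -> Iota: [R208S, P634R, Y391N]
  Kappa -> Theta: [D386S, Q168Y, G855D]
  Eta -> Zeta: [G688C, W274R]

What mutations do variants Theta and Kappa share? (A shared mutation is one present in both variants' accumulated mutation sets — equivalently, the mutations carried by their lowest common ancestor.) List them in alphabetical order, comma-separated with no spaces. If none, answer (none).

Answer: W194V

Derivation:
Accumulating mutations along path to Theta:
  At Lambda: gained [] -> total []
  At Kappa: gained ['W194V'] -> total ['W194V']
  At Theta: gained ['D386S', 'Q168Y', 'G855D'] -> total ['D386S', 'G855D', 'Q168Y', 'W194V']
Mutations(Theta) = ['D386S', 'G855D', 'Q168Y', 'W194V']
Accumulating mutations along path to Kappa:
  At Lambda: gained [] -> total []
  At Kappa: gained ['W194V'] -> total ['W194V']
Mutations(Kappa) = ['W194V']
Intersection: ['D386S', 'G855D', 'Q168Y', 'W194V'] ∩ ['W194V'] = ['W194V']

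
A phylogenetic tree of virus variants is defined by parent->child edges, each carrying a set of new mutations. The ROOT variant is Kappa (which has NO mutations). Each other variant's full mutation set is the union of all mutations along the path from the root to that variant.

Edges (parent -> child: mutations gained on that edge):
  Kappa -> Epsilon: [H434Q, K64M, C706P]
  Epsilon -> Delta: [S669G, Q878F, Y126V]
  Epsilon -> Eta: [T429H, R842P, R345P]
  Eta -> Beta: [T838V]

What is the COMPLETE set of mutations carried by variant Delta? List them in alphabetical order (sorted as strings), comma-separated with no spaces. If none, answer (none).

At Kappa: gained [] -> total []
At Epsilon: gained ['H434Q', 'K64M', 'C706P'] -> total ['C706P', 'H434Q', 'K64M']
At Delta: gained ['S669G', 'Q878F', 'Y126V'] -> total ['C706P', 'H434Q', 'K64M', 'Q878F', 'S669G', 'Y126V']

Answer: C706P,H434Q,K64M,Q878F,S669G,Y126V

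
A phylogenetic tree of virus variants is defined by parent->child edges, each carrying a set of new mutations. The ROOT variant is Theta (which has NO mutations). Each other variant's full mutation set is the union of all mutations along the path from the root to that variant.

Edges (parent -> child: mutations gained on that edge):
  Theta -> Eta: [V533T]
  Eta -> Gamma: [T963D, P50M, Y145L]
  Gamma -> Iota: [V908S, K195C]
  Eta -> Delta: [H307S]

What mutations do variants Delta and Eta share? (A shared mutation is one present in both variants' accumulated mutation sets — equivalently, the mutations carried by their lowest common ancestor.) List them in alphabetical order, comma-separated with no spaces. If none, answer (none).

Accumulating mutations along path to Delta:
  At Theta: gained [] -> total []
  At Eta: gained ['V533T'] -> total ['V533T']
  At Delta: gained ['H307S'] -> total ['H307S', 'V533T']
Mutations(Delta) = ['H307S', 'V533T']
Accumulating mutations along path to Eta:
  At Theta: gained [] -> total []
  At Eta: gained ['V533T'] -> total ['V533T']
Mutations(Eta) = ['V533T']
Intersection: ['H307S', 'V533T'] ∩ ['V533T'] = ['V533T']

Answer: V533T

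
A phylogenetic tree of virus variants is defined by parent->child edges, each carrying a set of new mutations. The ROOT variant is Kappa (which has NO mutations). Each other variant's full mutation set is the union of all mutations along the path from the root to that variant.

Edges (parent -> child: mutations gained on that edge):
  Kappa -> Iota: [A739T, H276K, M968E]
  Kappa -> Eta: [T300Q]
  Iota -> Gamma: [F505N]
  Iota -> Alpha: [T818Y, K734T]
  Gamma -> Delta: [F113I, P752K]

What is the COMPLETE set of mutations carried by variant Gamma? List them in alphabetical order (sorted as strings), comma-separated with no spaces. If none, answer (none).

At Kappa: gained [] -> total []
At Iota: gained ['A739T', 'H276K', 'M968E'] -> total ['A739T', 'H276K', 'M968E']
At Gamma: gained ['F505N'] -> total ['A739T', 'F505N', 'H276K', 'M968E']

Answer: A739T,F505N,H276K,M968E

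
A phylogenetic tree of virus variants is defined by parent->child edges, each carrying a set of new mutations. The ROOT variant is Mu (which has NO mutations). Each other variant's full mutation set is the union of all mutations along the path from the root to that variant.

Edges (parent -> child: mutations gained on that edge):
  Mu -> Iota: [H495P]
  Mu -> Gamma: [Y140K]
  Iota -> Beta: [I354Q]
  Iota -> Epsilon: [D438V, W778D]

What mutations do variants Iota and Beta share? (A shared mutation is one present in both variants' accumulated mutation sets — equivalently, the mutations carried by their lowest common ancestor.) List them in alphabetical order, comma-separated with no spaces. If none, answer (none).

Answer: H495P

Derivation:
Accumulating mutations along path to Iota:
  At Mu: gained [] -> total []
  At Iota: gained ['H495P'] -> total ['H495P']
Mutations(Iota) = ['H495P']
Accumulating mutations along path to Beta:
  At Mu: gained [] -> total []
  At Iota: gained ['H495P'] -> total ['H495P']
  At Beta: gained ['I354Q'] -> total ['H495P', 'I354Q']
Mutations(Beta) = ['H495P', 'I354Q']
Intersection: ['H495P'] ∩ ['H495P', 'I354Q'] = ['H495P']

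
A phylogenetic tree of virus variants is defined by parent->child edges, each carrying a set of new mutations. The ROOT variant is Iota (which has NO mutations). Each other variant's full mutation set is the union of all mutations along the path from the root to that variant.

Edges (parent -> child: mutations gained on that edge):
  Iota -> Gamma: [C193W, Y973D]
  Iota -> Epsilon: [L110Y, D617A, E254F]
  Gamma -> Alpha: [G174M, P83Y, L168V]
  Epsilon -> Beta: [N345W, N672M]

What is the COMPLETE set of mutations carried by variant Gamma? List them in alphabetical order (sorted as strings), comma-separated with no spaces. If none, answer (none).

Answer: C193W,Y973D

Derivation:
At Iota: gained [] -> total []
At Gamma: gained ['C193W', 'Y973D'] -> total ['C193W', 'Y973D']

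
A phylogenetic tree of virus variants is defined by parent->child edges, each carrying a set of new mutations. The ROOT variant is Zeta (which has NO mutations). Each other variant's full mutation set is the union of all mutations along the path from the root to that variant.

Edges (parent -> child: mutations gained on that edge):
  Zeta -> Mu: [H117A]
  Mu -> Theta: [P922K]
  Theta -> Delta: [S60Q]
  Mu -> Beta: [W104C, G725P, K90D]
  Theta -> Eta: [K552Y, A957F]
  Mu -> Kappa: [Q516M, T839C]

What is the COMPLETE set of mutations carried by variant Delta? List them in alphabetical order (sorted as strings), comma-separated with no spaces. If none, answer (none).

Answer: H117A,P922K,S60Q

Derivation:
At Zeta: gained [] -> total []
At Mu: gained ['H117A'] -> total ['H117A']
At Theta: gained ['P922K'] -> total ['H117A', 'P922K']
At Delta: gained ['S60Q'] -> total ['H117A', 'P922K', 'S60Q']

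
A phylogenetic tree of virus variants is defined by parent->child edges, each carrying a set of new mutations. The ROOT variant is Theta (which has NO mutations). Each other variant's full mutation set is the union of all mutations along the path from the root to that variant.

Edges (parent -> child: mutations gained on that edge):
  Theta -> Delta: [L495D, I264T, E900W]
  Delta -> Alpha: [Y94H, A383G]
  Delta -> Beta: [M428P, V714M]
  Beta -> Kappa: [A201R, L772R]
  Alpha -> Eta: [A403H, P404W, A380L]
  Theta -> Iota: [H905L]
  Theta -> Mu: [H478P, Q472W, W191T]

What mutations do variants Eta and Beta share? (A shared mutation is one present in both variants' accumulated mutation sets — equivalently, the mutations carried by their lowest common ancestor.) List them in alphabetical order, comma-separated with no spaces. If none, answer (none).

Accumulating mutations along path to Eta:
  At Theta: gained [] -> total []
  At Delta: gained ['L495D', 'I264T', 'E900W'] -> total ['E900W', 'I264T', 'L495D']
  At Alpha: gained ['Y94H', 'A383G'] -> total ['A383G', 'E900W', 'I264T', 'L495D', 'Y94H']
  At Eta: gained ['A403H', 'P404W', 'A380L'] -> total ['A380L', 'A383G', 'A403H', 'E900W', 'I264T', 'L495D', 'P404W', 'Y94H']
Mutations(Eta) = ['A380L', 'A383G', 'A403H', 'E900W', 'I264T', 'L495D', 'P404W', 'Y94H']
Accumulating mutations along path to Beta:
  At Theta: gained [] -> total []
  At Delta: gained ['L495D', 'I264T', 'E900W'] -> total ['E900W', 'I264T', 'L495D']
  At Beta: gained ['M428P', 'V714M'] -> total ['E900W', 'I264T', 'L495D', 'M428P', 'V714M']
Mutations(Beta) = ['E900W', 'I264T', 'L495D', 'M428P', 'V714M']
Intersection: ['A380L', 'A383G', 'A403H', 'E900W', 'I264T', 'L495D', 'P404W', 'Y94H'] ∩ ['E900W', 'I264T', 'L495D', 'M428P', 'V714M'] = ['E900W', 'I264T', 'L495D']

Answer: E900W,I264T,L495D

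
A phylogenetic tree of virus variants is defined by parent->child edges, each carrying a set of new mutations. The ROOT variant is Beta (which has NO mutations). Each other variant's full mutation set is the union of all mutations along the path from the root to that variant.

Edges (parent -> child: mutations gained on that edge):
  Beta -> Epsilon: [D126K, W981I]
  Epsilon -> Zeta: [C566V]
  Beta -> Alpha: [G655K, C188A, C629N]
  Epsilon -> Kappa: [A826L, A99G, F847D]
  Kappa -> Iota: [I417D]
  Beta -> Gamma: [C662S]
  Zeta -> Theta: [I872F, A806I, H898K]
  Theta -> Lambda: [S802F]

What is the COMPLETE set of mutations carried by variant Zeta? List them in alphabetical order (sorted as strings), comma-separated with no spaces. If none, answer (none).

At Beta: gained [] -> total []
At Epsilon: gained ['D126K', 'W981I'] -> total ['D126K', 'W981I']
At Zeta: gained ['C566V'] -> total ['C566V', 'D126K', 'W981I']

Answer: C566V,D126K,W981I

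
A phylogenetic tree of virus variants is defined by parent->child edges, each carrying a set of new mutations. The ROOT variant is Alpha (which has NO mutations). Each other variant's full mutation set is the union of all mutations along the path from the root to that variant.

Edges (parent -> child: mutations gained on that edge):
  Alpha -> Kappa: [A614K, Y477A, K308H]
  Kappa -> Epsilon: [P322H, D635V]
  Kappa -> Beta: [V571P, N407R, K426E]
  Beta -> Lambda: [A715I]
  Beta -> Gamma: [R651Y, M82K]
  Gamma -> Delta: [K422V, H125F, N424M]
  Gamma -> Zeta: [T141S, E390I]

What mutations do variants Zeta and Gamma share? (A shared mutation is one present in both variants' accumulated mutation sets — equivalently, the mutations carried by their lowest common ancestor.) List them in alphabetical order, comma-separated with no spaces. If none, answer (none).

Answer: A614K,K308H,K426E,M82K,N407R,R651Y,V571P,Y477A

Derivation:
Accumulating mutations along path to Zeta:
  At Alpha: gained [] -> total []
  At Kappa: gained ['A614K', 'Y477A', 'K308H'] -> total ['A614K', 'K308H', 'Y477A']
  At Beta: gained ['V571P', 'N407R', 'K426E'] -> total ['A614K', 'K308H', 'K426E', 'N407R', 'V571P', 'Y477A']
  At Gamma: gained ['R651Y', 'M82K'] -> total ['A614K', 'K308H', 'K426E', 'M82K', 'N407R', 'R651Y', 'V571P', 'Y477A']
  At Zeta: gained ['T141S', 'E390I'] -> total ['A614K', 'E390I', 'K308H', 'K426E', 'M82K', 'N407R', 'R651Y', 'T141S', 'V571P', 'Y477A']
Mutations(Zeta) = ['A614K', 'E390I', 'K308H', 'K426E', 'M82K', 'N407R', 'R651Y', 'T141S', 'V571P', 'Y477A']
Accumulating mutations along path to Gamma:
  At Alpha: gained [] -> total []
  At Kappa: gained ['A614K', 'Y477A', 'K308H'] -> total ['A614K', 'K308H', 'Y477A']
  At Beta: gained ['V571P', 'N407R', 'K426E'] -> total ['A614K', 'K308H', 'K426E', 'N407R', 'V571P', 'Y477A']
  At Gamma: gained ['R651Y', 'M82K'] -> total ['A614K', 'K308H', 'K426E', 'M82K', 'N407R', 'R651Y', 'V571P', 'Y477A']
Mutations(Gamma) = ['A614K', 'K308H', 'K426E', 'M82K', 'N407R', 'R651Y', 'V571P', 'Y477A']
Intersection: ['A614K', 'E390I', 'K308H', 'K426E', 'M82K', 'N407R', 'R651Y', 'T141S', 'V571P', 'Y477A'] ∩ ['A614K', 'K308H', 'K426E', 'M82K', 'N407R', 'R651Y', 'V571P', 'Y477A'] = ['A614K', 'K308H', 'K426E', 'M82K', 'N407R', 'R651Y', 'V571P', 'Y477A']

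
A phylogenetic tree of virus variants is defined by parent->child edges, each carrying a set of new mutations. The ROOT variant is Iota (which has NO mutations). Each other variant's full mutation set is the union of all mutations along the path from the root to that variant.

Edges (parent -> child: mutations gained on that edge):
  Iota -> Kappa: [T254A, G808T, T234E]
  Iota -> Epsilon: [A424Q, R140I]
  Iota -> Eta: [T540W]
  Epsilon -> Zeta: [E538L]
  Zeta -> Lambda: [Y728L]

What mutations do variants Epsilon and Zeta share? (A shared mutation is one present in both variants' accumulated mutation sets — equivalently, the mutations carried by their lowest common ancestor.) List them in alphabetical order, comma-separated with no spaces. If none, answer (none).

Accumulating mutations along path to Epsilon:
  At Iota: gained [] -> total []
  At Epsilon: gained ['A424Q', 'R140I'] -> total ['A424Q', 'R140I']
Mutations(Epsilon) = ['A424Q', 'R140I']
Accumulating mutations along path to Zeta:
  At Iota: gained [] -> total []
  At Epsilon: gained ['A424Q', 'R140I'] -> total ['A424Q', 'R140I']
  At Zeta: gained ['E538L'] -> total ['A424Q', 'E538L', 'R140I']
Mutations(Zeta) = ['A424Q', 'E538L', 'R140I']
Intersection: ['A424Q', 'R140I'] ∩ ['A424Q', 'E538L', 'R140I'] = ['A424Q', 'R140I']

Answer: A424Q,R140I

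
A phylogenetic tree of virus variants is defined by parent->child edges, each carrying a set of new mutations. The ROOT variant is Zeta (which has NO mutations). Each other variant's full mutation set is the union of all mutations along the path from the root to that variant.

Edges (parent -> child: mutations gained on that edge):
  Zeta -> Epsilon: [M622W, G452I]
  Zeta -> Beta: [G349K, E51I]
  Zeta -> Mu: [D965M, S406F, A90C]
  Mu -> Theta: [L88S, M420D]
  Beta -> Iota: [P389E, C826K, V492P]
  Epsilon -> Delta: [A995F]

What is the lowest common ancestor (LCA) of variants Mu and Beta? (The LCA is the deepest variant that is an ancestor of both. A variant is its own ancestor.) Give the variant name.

Answer: Zeta

Derivation:
Path from root to Mu: Zeta -> Mu
  ancestors of Mu: {Zeta, Mu}
Path from root to Beta: Zeta -> Beta
  ancestors of Beta: {Zeta, Beta}
Common ancestors: {Zeta}
Walk up from Beta: Beta (not in ancestors of Mu), Zeta (in ancestors of Mu)
Deepest common ancestor (LCA) = Zeta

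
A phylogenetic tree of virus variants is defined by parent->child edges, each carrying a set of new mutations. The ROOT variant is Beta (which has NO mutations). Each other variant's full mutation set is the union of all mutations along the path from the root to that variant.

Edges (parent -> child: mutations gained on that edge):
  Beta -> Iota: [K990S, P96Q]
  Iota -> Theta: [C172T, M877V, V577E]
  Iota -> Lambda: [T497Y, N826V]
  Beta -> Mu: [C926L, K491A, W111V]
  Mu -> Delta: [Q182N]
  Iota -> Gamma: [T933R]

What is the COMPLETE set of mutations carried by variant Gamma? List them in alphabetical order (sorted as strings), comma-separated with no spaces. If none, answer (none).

Answer: K990S,P96Q,T933R

Derivation:
At Beta: gained [] -> total []
At Iota: gained ['K990S', 'P96Q'] -> total ['K990S', 'P96Q']
At Gamma: gained ['T933R'] -> total ['K990S', 'P96Q', 'T933R']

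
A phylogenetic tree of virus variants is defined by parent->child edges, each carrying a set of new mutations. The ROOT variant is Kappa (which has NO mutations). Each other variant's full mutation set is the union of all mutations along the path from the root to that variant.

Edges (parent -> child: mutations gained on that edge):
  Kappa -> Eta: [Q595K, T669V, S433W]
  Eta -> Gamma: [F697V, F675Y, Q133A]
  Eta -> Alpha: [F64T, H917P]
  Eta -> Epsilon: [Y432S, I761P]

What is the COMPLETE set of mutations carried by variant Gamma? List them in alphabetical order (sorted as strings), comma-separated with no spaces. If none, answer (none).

Answer: F675Y,F697V,Q133A,Q595K,S433W,T669V

Derivation:
At Kappa: gained [] -> total []
At Eta: gained ['Q595K', 'T669V', 'S433W'] -> total ['Q595K', 'S433W', 'T669V']
At Gamma: gained ['F697V', 'F675Y', 'Q133A'] -> total ['F675Y', 'F697V', 'Q133A', 'Q595K', 'S433W', 'T669V']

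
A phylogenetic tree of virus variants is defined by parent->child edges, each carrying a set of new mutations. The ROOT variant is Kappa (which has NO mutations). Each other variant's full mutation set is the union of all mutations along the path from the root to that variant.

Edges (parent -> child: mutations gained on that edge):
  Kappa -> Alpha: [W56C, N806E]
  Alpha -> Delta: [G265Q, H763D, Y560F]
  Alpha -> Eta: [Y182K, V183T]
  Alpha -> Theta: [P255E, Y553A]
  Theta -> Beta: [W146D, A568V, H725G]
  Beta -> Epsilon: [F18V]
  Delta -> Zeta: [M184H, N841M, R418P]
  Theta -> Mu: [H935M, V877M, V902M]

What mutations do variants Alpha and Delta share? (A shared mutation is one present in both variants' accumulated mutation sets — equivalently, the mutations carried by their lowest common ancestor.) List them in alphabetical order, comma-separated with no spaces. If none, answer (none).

Answer: N806E,W56C

Derivation:
Accumulating mutations along path to Alpha:
  At Kappa: gained [] -> total []
  At Alpha: gained ['W56C', 'N806E'] -> total ['N806E', 'W56C']
Mutations(Alpha) = ['N806E', 'W56C']
Accumulating mutations along path to Delta:
  At Kappa: gained [] -> total []
  At Alpha: gained ['W56C', 'N806E'] -> total ['N806E', 'W56C']
  At Delta: gained ['G265Q', 'H763D', 'Y560F'] -> total ['G265Q', 'H763D', 'N806E', 'W56C', 'Y560F']
Mutations(Delta) = ['G265Q', 'H763D', 'N806E', 'W56C', 'Y560F']
Intersection: ['N806E', 'W56C'] ∩ ['G265Q', 'H763D', 'N806E', 'W56C', 'Y560F'] = ['N806E', 'W56C']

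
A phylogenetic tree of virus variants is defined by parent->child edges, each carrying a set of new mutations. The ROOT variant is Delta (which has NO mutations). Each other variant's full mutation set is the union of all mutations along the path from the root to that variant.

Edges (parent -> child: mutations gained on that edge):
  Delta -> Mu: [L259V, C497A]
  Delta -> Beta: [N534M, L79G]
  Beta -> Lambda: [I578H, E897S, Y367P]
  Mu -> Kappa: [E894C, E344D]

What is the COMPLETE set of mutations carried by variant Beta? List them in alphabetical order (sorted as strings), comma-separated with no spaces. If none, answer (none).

At Delta: gained [] -> total []
At Beta: gained ['N534M', 'L79G'] -> total ['L79G', 'N534M']

Answer: L79G,N534M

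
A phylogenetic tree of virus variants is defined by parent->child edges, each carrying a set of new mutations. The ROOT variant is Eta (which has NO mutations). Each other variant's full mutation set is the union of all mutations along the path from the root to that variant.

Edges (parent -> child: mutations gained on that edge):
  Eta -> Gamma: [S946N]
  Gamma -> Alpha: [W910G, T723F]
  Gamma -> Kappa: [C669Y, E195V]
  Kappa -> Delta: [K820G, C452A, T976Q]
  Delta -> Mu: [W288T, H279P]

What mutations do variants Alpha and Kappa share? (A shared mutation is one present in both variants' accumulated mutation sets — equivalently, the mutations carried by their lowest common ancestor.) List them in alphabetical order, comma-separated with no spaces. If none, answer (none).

Answer: S946N

Derivation:
Accumulating mutations along path to Alpha:
  At Eta: gained [] -> total []
  At Gamma: gained ['S946N'] -> total ['S946N']
  At Alpha: gained ['W910G', 'T723F'] -> total ['S946N', 'T723F', 'W910G']
Mutations(Alpha) = ['S946N', 'T723F', 'W910G']
Accumulating mutations along path to Kappa:
  At Eta: gained [] -> total []
  At Gamma: gained ['S946N'] -> total ['S946N']
  At Kappa: gained ['C669Y', 'E195V'] -> total ['C669Y', 'E195V', 'S946N']
Mutations(Kappa) = ['C669Y', 'E195V', 'S946N']
Intersection: ['S946N', 'T723F', 'W910G'] ∩ ['C669Y', 'E195V', 'S946N'] = ['S946N']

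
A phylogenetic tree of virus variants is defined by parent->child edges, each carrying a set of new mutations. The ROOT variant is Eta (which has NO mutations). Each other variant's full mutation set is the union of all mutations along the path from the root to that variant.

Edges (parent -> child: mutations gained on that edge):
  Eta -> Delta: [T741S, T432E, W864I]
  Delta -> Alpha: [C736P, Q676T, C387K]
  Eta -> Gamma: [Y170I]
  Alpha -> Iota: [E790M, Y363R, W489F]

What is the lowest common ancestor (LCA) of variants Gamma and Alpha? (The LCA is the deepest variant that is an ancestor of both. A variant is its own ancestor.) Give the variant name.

Path from root to Gamma: Eta -> Gamma
  ancestors of Gamma: {Eta, Gamma}
Path from root to Alpha: Eta -> Delta -> Alpha
  ancestors of Alpha: {Eta, Delta, Alpha}
Common ancestors: {Eta}
Walk up from Alpha: Alpha (not in ancestors of Gamma), Delta (not in ancestors of Gamma), Eta (in ancestors of Gamma)
Deepest common ancestor (LCA) = Eta

Answer: Eta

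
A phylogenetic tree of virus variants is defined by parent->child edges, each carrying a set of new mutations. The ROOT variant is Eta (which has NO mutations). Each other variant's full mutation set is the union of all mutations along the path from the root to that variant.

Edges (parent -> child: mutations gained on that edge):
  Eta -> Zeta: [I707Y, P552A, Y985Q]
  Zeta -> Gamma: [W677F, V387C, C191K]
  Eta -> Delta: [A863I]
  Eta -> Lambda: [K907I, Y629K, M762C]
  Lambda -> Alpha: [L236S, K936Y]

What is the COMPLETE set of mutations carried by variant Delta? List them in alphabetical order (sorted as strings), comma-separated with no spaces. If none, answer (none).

At Eta: gained [] -> total []
At Delta: gained ['A863I'] -> total ['A863I']

Answer: A863I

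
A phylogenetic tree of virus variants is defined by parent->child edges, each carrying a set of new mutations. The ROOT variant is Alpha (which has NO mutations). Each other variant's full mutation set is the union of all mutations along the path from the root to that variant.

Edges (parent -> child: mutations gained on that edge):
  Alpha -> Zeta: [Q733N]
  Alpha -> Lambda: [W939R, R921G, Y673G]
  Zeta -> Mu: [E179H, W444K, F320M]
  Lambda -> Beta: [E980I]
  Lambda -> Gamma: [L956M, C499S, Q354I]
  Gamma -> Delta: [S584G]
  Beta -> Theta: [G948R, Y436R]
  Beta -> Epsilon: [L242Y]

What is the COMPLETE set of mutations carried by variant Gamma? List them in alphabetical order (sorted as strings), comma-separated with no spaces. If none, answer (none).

At Alpha: gained [] -> total []
At Lambda: gained ['W939R', 'R921G', 'Y673G'] -> total ['R921G', 'W939R', 'Y673G']
At Gamma: gained ['L956M', 'C499S', 'Q354I'] -> total ['C499S', 'L956M', 'Q354I', 'R921G', 'W939R', 'Y673G']

Answer: C499S,L956M,Q354I,R921G,W939R,Y673G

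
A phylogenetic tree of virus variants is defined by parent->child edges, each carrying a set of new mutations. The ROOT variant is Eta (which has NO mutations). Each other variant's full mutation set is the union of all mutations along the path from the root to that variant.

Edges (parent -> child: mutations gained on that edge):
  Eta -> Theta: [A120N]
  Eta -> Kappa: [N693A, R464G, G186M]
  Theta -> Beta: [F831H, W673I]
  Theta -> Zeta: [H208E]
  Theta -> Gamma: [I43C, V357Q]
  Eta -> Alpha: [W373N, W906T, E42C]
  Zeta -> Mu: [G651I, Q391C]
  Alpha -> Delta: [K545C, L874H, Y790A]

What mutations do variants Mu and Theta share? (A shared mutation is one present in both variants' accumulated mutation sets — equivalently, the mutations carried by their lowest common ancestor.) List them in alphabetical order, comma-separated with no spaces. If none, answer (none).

Answer: A120N

Derivation:
Accumulating mutations along path to Mu:
  At Eta: gained [] -> total []
  At Theta: gained ['A120N'] -> total ['A120N']
  At Zeta: gained ['H208E'] -> total ['A120N', 'H208E']
  At Mu: gained ['G651I', 'Q391C'] -> total ['A120N', 'G651I', 'H208E', 'Q391C']
Mutations(Mu) = ['A120N', 'G651I', 'H208E', 'Q391C']
Accumulating mutations along path to Theta:
  At Eta: gained [] -> total []
  At Theta: gained ['A120N'] -> total ['A120N']
Mutations(Theta) = ['A120N']
Intersection: ['A120N', 'G651I', 'H208E', 'Q391C'] ∩ ['A120N'] = ['A120N']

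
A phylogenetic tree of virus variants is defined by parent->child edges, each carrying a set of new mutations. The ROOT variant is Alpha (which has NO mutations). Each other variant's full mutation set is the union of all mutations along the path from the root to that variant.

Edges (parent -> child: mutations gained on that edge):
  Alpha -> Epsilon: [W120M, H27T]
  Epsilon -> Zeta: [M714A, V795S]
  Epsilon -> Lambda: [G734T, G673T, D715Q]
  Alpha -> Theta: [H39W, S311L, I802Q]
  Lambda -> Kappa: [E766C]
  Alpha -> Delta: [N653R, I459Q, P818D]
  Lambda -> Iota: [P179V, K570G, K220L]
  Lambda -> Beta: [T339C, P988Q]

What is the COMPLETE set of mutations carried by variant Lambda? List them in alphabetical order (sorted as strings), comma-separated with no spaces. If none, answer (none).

Answer: D715Q,G673T,G734T,H27T,W120M

Derivation:
At Alpha: gained [] -> total []
At Epsilon: gained ['W120M', 'H27T'] -> total ['H27T', 'W120M']
At Lambda: gained ['G734T', 'G673T', 'D715Q'] -> total ['D715Q', 'G673T', 'G734T', 'H27T', 'W120M']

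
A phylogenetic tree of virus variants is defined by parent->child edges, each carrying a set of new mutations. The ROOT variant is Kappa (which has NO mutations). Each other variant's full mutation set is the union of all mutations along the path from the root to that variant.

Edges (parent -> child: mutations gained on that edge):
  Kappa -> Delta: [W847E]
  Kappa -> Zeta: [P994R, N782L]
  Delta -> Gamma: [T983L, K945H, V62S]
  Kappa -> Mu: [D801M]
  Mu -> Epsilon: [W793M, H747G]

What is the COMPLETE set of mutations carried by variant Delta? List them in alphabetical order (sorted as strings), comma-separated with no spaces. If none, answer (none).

Answer: W847E

Derivation:
At Kappa: gained [] -> total []
At Delta: gained ['W847E'] -> total ['W847E']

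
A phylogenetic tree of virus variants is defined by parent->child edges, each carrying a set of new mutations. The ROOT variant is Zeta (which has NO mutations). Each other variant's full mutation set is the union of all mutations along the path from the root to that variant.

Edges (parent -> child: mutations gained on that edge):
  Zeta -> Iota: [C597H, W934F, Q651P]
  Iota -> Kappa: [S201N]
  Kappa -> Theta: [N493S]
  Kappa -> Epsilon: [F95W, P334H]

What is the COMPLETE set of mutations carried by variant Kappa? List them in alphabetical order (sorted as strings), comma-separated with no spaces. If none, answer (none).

At Zeta: gained [] -> total []
At Iota: gained ['C597H', 'W934F', 'Q651P'] -> total ['C597H', 'Q651P', 'W934F']
At Kappa: gained ['S201N'] -> total ['C597H', 'Q651P', 'S201N', 'W934F']

Answer: C597H,Q651P,S201N,W934F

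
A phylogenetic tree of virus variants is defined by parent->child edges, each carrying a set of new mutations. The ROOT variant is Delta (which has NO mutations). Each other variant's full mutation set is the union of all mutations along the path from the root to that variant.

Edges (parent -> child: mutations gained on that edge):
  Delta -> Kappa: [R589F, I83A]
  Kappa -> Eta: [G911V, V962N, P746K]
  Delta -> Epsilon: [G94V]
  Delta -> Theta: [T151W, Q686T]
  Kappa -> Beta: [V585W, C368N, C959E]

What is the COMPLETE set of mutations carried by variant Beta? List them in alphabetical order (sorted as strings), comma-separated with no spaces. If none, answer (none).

Answer: C368N,C959E,I83A,R589F,V585W

Derivation:
At Delta: gained [] -> total []
At Kappa: gained ['R589F', 'I83A'] -> total ['I83A', 'R589F']
At Beta: gained ['V585W', 'C368N', 'C959E'] -> total ['C368N', 'C959E', 'I83A', 'R589F', 'V585W']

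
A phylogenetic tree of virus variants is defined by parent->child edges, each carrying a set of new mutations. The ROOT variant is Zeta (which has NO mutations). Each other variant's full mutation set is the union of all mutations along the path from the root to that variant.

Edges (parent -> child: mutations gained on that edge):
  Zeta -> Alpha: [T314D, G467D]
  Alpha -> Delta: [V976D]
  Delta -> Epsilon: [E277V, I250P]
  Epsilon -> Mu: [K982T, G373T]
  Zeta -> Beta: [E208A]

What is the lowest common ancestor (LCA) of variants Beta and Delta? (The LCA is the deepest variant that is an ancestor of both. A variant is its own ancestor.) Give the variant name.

Answer: Zeta

Derivation:
Path from root to Beta: Zeta -> Beta
  ancestors of Beta: {Zeta, Beta}
Path from root to Delta: Zeta -> Alpha -> Delta
  ancestors of Delta: {Zeta, Alpha, Delta}
Common ancestors: {Zeta}
Walk up from Delta: Delta (not in ancestors of Beta), Alpha (not in ancestors of Beta), Zeta (in ancestors of Beta)
Deepest common ancestor (LCA) = Zeta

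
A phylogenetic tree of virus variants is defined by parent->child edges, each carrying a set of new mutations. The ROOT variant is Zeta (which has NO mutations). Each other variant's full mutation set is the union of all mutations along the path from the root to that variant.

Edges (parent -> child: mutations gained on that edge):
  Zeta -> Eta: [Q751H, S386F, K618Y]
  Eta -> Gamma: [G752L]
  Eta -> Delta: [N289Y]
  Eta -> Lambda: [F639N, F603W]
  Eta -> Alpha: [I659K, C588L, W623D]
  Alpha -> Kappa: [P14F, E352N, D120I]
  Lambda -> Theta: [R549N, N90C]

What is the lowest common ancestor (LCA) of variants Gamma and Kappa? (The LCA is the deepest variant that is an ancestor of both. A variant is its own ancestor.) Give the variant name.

Path from root to Gamma: Zeta -> Eta -> Gamma
  ancestors of Gamma: {Zeta, Eta, Gamma}
Path from root to Kappa: Zeta -> Eta -> Alpha -> Kappa
  ancestors of Kappa: {Zeta, Eta, Alpha, Kappa}
Common ancestors: {Zeta, Eta}
Walk up from Kappa: Kappa (not in ancestors of Gamma), Alpha (not in ancestors of Gamma), Eta (in ancestors of Gamma), Zeta (in ancestors of Gamma)
Deepest common ancestor (LCA) = Eta

Answer: Eta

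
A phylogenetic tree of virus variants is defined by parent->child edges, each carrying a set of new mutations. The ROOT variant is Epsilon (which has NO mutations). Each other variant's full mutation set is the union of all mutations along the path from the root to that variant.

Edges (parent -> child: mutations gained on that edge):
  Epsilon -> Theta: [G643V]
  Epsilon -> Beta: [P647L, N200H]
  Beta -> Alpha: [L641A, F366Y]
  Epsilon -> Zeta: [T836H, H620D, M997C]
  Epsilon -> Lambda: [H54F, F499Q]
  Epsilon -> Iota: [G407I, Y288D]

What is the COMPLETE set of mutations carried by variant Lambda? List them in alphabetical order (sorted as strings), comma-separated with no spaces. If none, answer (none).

At Epsilon: gained [] -> total []
At Lambda: gained ['H54F', 'F499Q'] -> total ['F499Q', 'H54F']

Answer: F499Q,H54F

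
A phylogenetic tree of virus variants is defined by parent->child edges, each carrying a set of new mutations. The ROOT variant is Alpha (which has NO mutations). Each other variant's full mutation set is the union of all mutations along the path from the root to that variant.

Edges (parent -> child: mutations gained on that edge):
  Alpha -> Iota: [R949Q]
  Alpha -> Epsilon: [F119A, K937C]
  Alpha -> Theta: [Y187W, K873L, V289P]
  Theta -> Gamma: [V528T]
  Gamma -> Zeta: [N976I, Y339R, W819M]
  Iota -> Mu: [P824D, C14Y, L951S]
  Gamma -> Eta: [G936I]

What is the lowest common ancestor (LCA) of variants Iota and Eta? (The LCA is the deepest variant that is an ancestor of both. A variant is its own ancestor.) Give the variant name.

Path from root to Iota: Alpha -> Iota
  ancestors of Iota: {Alpha, Iota}
Path from root to Eta: Alpha -> Theta -> Gamma -> Eta
  ancestors of Eta: {Alpha, Theta, Gamma, Eta}
Common ancestors: {Alpha}
Walk up from Eta: Eta (not in ancestors of Iota), Gamma (not in ancestors of Iota), Theta (not in ancestors of Iota), Alpha (in ancestors of Iota)
Deepest common ancestor (LCA) = Alpha

Answer: Alpha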